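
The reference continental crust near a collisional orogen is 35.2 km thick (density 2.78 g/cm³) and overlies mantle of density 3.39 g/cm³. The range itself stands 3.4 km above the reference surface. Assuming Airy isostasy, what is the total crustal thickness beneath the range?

54.1 km

Root depth r = h ρ_c / (ρ_m − ρ_c) = 3.4 km × 2.78 / 0.61 = 15.5 km.
Total thickness = T + h + r = 35.2 km + 3.4 km + 15.5 km = 54.1 km.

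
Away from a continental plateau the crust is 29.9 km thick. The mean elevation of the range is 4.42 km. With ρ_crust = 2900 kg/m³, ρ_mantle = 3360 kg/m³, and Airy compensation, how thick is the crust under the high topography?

Root depth r = h ρ_c / (ρ_m − ρ_c) = 4.42 km × 2900 / 460 = 27.87 km.
Total thickness = T + h + r = 29.9 km + 4.42 km + 27.87 km = 62.2 km.

62.2 km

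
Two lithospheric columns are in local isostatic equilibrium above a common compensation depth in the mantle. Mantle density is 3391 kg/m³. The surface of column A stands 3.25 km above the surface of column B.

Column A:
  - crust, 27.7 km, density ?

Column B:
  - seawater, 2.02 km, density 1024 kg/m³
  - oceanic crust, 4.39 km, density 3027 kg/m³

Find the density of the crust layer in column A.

Take the compensation level at the base of the deeper column (depth z_c below the surface of column A) and equate Σ ρ_i t_i down to z_c; mantle fills any gap and the z_c terms cancel.
Column A: 27.7×ρ + (z_c − 27.7)×3391
Column B: 3.25×0 + 2.02×1024 + 4.39×3027 + (z_c − 3.25 − 6.41)×3391
The z_c×3391 term appears on both sides and cancels. Collect the known terms of each column as K = Σ(ρt)_known − 3391 × (depth of known layers): K_A = 0 − 3391×27.7 = −93930.7; K_B = 15357.01 − 3391×(3.25 + 6.41) = −17400.05.
Balance: K_A + 27.7×ρ = K_B, so ρ = (K_B − K_A)/27.7 = 76530.7/27.7 = 2760 kg/m³.

2760 kg/m³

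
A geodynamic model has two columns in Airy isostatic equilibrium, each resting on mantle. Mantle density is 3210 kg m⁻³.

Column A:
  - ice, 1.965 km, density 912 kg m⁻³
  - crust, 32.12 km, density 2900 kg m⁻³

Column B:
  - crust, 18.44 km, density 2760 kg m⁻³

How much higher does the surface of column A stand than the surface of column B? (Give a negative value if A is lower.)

For any compensation level in the mantle, the mantle terms cancel and isostasy reduces to e = (Σt_A − Σt_B) − (Σ(ρt)_A − Σ(ρt)_B) / ρ_m.
Σt_A = 34.085 km; Σt_B = 18.44 km; Σ(ρt)_A = 94940.08; Σ(ρt)_B = 50894.4 (in km·kg m⁻³).
e = (34.085 − 18.44) − (94940.08 − 50894.4) / 3210 = 1.92 km.

1.92 km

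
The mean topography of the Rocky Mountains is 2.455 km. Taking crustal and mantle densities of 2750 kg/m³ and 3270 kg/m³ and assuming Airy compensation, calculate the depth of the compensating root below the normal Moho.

Isostatic balance requires: the weight of the topography is balanced by the buoyancy of the root, ρ_c h = (ρ_m − ρ_c) r.
r = h · ρ_c / (ρ_m − ρ_c) = 2.455 km × 2750 / (3270 − 2750) = 13 km.

13 km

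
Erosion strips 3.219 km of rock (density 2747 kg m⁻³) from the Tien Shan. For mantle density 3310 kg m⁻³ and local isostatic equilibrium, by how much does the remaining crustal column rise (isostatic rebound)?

2.67 km

Unloading: uplift u = e ρ_c/ρ_m = 3.219 km × 2747/3310 = 2.67 km.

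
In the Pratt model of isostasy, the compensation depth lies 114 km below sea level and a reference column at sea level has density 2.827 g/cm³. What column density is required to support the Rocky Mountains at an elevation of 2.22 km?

Pratt balance: ρ_ref D = ρ (D + h).
ρ = ρ_ref D/(D + h) = 2.827 × 114 km/(114 km + 2.22 km) = 2.77 g/cm³.

2.77 g/cm³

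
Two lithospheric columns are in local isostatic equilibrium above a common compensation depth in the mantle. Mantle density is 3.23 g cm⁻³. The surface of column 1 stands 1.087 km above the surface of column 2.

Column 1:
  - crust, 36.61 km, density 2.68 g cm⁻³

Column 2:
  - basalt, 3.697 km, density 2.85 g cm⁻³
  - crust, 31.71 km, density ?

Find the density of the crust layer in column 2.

Take the compensation level at the base of the deeper column (depth z_c below the surface of column 1) and equate Σ ρ_i t_i down to z_c; mantle fills any gap and the z_c terms cancel.
Column 1: 36.61×2.68 + (z_c − 36.61)×3.23
Column 2: 1.087×0 + 3.697×2.85 + 31.71×ρ + (z_c − 1.087 − 35.407)×3.23
The z_c×3.23 term appears on both sides and cancels. Collect the known terms of each column as K = Σ(ρt)_known − 3.23 × (depth of known layers): K_1 = 98.1148 − 3.23×36.61 = −20.1355; K_2 = 10.53645 − 3.23×(1.087 + 35.407) = −107.33917.
Balance: K_1 = K_2 + 31.71×ρ, so ρ = (K_1 − K_2)/31.71 = 87.2037/31.71 = 2.75 g cm⁻³.

2.75 g cm⁻³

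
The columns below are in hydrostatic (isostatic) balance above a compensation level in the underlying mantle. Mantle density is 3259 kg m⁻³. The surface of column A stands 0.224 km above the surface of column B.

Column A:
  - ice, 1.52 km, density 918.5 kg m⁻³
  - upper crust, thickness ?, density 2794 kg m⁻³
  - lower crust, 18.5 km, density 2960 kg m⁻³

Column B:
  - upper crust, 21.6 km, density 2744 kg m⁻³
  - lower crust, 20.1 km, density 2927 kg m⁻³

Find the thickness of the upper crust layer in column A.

20.3 km

Take the compensation level at the base of the deeper column (depth z_c below the surface of column A) and equate Σ ρ_i t_i down to z_c; mantle fills any gap and the z_c terms cancel.
Column A: 1.52×918.5 + x×2794 + 18.5×2960 + (z_c − 20.02 − x)×3259
Column B: 0.224×0 + 21.6×2744 + 20.1×2927 + (z_c − 0.224 − 41.7)×3259
The z_c×3259 term appears on both sides and cancels. Collect the known terms of each column as K = Σ(ρt)_known − 3259 × (depth of known layers): K_A = 56156.12 − 3259×20.02 = −9089.06; K_B = 118103.1 − 3259×(0.224 + 41.7) = −18527.216.
Balance: K_A − x×(3259 − 2794) = K_B, so x = (K_A − K_B)/(3259 − 2794) = 9438.16/465 = 20.3 km.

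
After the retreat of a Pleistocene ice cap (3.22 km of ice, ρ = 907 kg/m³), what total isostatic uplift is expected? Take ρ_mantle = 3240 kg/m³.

Removing the load lets mantle flow back in; uplift u satisfies ρ_ice t = ρ_m u.
u = t ρ_ice/ρ_m = 3.22 km × 907/3240 = 0.901 km.

0.901 km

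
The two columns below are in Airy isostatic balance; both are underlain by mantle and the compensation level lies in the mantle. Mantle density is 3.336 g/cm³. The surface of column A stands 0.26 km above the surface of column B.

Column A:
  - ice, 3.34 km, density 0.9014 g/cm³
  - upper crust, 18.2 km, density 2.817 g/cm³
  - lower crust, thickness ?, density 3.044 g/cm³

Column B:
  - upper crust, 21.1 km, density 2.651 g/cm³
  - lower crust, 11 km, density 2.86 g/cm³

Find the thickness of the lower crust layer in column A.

10.2 km

Take the compensation level at the base of the deeper column (depth z_c below the surface of column A) and equate Σ ρ_i t_i down to z_c; mantle fills any gap and the z_c terms cancel.
Column A: 3.34×0.9014 + 18.2×2.817 + x×3.044 + (z_c − 21.54 − x)×3.336
Column B: 0.26×0 + 21.1×2.651 + 11×2.86 + (z_c − 0.26 − 32.1)×3.336
The z_c×3.336 term appears on both sides and cancels. Collect the known terms of each column as K = Σ(ρt)_known − 3.336 × (depth of known layers): K_A = 54.280076 − 3.336×21.54 = −17.577364; K_B = 87.3961 − 3.336×(0.26 + 32.1) = −20.55686.
Balance: K_A − x×(3.336 − 3.044) = K_B, so x = (K_A − K_B)/(3.336 − 3.044) = 2.9795/0.292 = 10.2 km.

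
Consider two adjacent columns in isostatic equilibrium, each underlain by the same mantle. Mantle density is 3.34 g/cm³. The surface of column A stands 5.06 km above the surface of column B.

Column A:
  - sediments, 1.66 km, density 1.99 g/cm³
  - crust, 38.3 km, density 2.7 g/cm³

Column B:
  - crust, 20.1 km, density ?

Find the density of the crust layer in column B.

Take the compensation level at the base of the deeper column (depth z_c below the surface of column A) and equate Σ ρ_i t_i down to z_c; mantle fills any gap and the z_c terms cancel.
Column A: 1.66×1.99 + 38.3×2.7 + (z_c − 39.96)×3.34
Column B: 5.06×0 + 20.1×ρ + (z_c − 5.06 − 20.1)×3.34
The z_c×3.34 term appears on both sides and cancels. Collect the known terms of each column as K = Σ(ρt)_known − 3.34 × (depth of known layers): K_A = 106.7134 − 3.34×39.96 = −26.753; K_B = 0 − 3.34×(5.06 + 20.1) = −84.0344.
Balance: K_A = K_B + 20.1×ρ, so ρ = (K_A − K_B)/20.1 = 57.2814/20.1 = 2.85 g/cm³.

2.85 g/cm³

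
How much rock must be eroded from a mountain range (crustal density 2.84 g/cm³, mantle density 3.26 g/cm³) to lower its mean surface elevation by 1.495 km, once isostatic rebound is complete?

Net drop Δ = e − u = e − e ρ_c/ρ_m = e (ρ_m − ρ_c)/ρ_m.
e = Δ ρ_m/(ρ_m − ρ_c) = 1.495 km × 3.26/0.42 = 11.6 km.

11.6 km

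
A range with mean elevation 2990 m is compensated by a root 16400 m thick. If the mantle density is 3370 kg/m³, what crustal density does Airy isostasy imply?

ρ_c h = (ρ_m − ρ_c) r → ρ_c (h + r) = ρ_m r → ρ_c = ρ_m r / (h + r).
ρ_c = 3370 × 16400 m / (2990 m + 16400 m) = 2850 kg/m³.

2850 kg/m³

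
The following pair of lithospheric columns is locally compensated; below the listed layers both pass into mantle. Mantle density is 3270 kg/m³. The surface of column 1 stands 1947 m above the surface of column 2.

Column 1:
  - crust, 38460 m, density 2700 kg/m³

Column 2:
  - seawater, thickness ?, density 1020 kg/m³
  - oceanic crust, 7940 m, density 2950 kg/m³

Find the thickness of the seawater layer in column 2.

Take the compensation level at the base of the deeper column (depth z_c below the surface of column 1) and equate Σ ρ_i t_i down to z_c; mantle fills any gap and the z_c terms cancel.
Column 1: 38460×2700 + (z_c − 38460)×3270
Column 2: 1947×0 + x×1020 + 7940×2950 + (z_c − 1947 − 7940 − x)×3270
The z_c×3270 term appears on both sides and cancels. Collect the known terms of each column as K = Σ(ρt)_known − 3270 × (depth of known layers): K_1 = 103842000 − 3270×38460 = −21922200; K_2 = 23423000 − 3270×(1947 + 7940) = −8907490.
Balance: K_1 = K_2 − x×(3270 − 1020), so x = (K_2 − K_1)/(3270 − 1020) = 13014700/2250 = 5780 m.

5780 m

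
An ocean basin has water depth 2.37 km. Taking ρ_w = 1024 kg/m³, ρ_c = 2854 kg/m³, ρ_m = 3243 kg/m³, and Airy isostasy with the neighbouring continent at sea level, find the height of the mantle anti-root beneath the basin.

Balancing pressure at the compensation depth: replacing crust with seawater at the top is compensated by replacing crust with mantle at the base: d (ρ_c − ρ_w) = a (ρ_m − ρ_c).
a = d (ρ_c − ρ_w)/(ρ_m − ρ_c) = 2.37 km × 1830/389 = 11.1 km.

11.1 km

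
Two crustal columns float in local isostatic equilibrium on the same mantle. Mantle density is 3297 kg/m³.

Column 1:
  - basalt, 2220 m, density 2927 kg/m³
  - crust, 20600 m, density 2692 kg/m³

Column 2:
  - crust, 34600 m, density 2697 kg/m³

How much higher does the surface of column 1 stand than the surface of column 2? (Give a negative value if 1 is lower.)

For any compensation level in the mantle, the mantle terms cancel and isostasy reduces to e = (Σt_1 − Σt_2) − (Σ(ρt)_1 − Σ(ρt)_2) / ρ_m.
Σt_1 = 22820 m; Σt_2 = 34600 m; Σ(ρt)_1 = 61953140; Σ(ρt)_2 = 93316200 (in m·kg/m³).
e = (22820 − 34600) − (61953140 − 93316200) / 3297 = −2270 m.

−2270 m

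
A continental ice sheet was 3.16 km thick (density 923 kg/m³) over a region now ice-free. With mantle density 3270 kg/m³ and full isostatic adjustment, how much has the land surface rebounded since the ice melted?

Removing the load lets mantle flow back in; uplift u satisfies ρ_ice t = ρ_m u.
u = t ρ_ice/ρ_m = 3.16 km × 923/3270 = 0.892 km.

0.892 km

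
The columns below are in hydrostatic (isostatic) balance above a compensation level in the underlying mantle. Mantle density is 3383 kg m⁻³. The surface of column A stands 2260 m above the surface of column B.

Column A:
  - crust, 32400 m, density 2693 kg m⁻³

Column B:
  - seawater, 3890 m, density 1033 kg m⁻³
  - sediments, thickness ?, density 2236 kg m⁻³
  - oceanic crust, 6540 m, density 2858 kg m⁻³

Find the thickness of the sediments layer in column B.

1860 m

Take the compensation level at the base of the deeper column (depth z_c below the surface of column A) and equate Σ ρ_i t_i down to z_c; mantle fills any gap and the z_c terms cancel.
Column A: 32400×2693 + (z_c − 32400)×3383
Column B: 2260×0 + 3890×1033 + x×2236 + 6540×2858 + (z_c − 2260 − 10430 − x)×3383
The z_c×3383 term appears on both sides and cancels. Collect the known terms of each column as K = Σ(ρt)_known − 3383 × (depth of known layers): K_A = 87253200 − 3383×32400 = −22356000; K_B = 22709690 − 3383×(2260 + 10430) = −20220580.
Balance: K_A = K_B − x×(3383 − 2236), so x = (K_B − K_A)/(3383 − 2236) = 2135420/1147 = 1860 m.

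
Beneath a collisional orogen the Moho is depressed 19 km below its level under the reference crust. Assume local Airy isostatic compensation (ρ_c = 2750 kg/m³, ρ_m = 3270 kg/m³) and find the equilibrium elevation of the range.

3.59 km

For local isostatic compensation: ρ_c h = (ρ_m − ρ_c) r.
h = r (ρ_m − ρ_c) / ρ_c = 19 km × (3270 − 2750) / 2750 = 3.59 km.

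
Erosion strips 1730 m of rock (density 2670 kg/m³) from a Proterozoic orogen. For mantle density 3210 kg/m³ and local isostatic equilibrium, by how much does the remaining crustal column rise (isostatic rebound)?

1440 m

Unloading: uplift u = e ρ_c/ρ_m = 1730 m × 2670/3210 = 1440 m.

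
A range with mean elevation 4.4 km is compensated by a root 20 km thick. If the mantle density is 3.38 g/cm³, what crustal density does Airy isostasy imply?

2.77 g/cm³

ρ_c h = (ρ_m − ρ_c) r → ρ_c (h + r) = ρ_m r → ρ_c = ρ_m r / (h + r).
ρ_c = 3.38 × 20 km / (4.4 km + 20 km) = 2.77 g/cm³.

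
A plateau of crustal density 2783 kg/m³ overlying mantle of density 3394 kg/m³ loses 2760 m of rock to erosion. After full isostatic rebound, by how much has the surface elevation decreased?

497 m

Rebound u = e ρ_c/ρ_m = 2760 m × 2783/3394 = 2263 m.
Net surface drop = e − u = 2760 m − 2263 m = e (ρ_m − ρ_c)/ρ_m = 497 m.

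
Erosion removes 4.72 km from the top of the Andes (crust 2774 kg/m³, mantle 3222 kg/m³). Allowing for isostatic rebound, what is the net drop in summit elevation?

Rebound u = e ρ_c/ρ_m = 4.72 km × 2774/3222 = 4.064 km.
Net surface drop = e − u = 4.72 km − 4.064 km = e (ρ_m − ρ_c)/ρ_m = 0.656 km.

0.656 km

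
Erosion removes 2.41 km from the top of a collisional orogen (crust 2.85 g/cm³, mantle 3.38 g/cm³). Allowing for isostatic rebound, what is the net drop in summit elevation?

Rebound u = e ρ_c/ρ_m = 2.41 km × 2.85/3.38 = 2.032 km.
Net surface drop = e − u = 2.41 km − 2.032 km = e (ρ_m − ρ_c)/ρ_m = 0.378 km.

0.378 km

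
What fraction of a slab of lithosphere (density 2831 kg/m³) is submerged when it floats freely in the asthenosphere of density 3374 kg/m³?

0.839

Submerged fraction = ρ_obj/ρ_fluid = 2831/3374 = 0.839.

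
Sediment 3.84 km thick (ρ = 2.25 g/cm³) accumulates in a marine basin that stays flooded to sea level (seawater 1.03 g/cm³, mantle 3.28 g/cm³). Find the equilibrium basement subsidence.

Submarine loading: the sediment displaces seawater, and the subsidence is in turn flooded, so s (ρ_m − ρ_w) = t (ρ_sed − ρ_w).
s = 3.84 km × (2.25 − 1.03) / (3.28 − 1.03) = 2.08 km.

2.08 km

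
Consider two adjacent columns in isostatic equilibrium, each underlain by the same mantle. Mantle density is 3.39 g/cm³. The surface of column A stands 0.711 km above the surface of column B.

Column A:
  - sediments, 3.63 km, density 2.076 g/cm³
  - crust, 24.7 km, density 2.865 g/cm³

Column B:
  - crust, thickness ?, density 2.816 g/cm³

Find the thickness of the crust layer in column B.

Take the compensation level at the base of the deeper column (depth z_c below the surface of column A) and equate Σ ρ_i t_i down to z_c; mantle fills any gap and the z_c terms cancel.
Column A: 3.63×2.076 + 24.7×2.865 + (z_c − 28.33)×3.39
Column B: 0.711×0 + x×2.816 + (z_c − 0.711 − 0 − x)×3.39
The z_c×3.39 term appears on both sides and cancels. Collect the known terms of each column as K = Σ(ρt)_known − 3.39 × (depth of known layers): K_A = 78.30138 − 3.39×28.33 = −17.73732; K_B = 0 − 3.39×(0.711 + 0) = −2.41029.
Balance: K_A = K_B − x×(3.39 − 2.816), so x = (K_B − K_A)/(3.39 − 2.816) = 15.327/0.574 = 26.7 km.

26.7 km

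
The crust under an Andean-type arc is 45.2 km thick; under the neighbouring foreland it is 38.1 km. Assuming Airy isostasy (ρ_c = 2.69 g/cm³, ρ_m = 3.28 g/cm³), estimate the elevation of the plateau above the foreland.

1.28 km

Excess crust Δ = 45.2 km − 38.1 km = 7.1 km, split between elevation h and root r with h + r = Δ.
Airy balance ρ_c h = (ρ_m − ρ_c) r gives r = h ρ_c/(ρ_m − ρ_c), so h (1 + ρ_c/(ρ_m − ρ_c)) = Δ, i.e. h = Δ (ρ_m − ρ_c)/ρ_m.
h = 7.1 km × 0.59/3.28 = 1.28 km.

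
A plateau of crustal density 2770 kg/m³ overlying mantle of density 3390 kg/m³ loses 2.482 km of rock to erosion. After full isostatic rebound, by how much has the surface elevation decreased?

Rebound u = e ρ_c/ρ_m = 2.482 km × 2770/3390 = 2.028 km.
Net surface drop = e − u = 2.482 km − 2.028 km = e (ρ_m − ρ_c)/ρ_m = 0.454 km.

0.454 km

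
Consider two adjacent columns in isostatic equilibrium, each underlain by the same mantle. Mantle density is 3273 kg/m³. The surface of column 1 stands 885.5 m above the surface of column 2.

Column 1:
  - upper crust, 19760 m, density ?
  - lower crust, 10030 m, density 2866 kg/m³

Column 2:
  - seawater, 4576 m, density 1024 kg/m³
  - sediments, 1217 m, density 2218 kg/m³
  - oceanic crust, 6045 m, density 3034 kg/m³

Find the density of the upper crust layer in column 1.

Take the compensation level at the base of the deeper column (depth z_c below the surface of column 1) and equate Σ ρ_i t_i down to z_c; mantle fills any gap and the z_c terms cancel.
Column 1: 19760×ρ + 10030×2866 + (z_c − 29790)×3273
Column 2: 885.5×0 + 4576×1024 + 1217×2218 + 6045×3034 + (z_c − 885.5 − 11838)×3273
The z_c×3273 term appears on both sides and cancels. Collect the known terms of each column as K = Σ(ρt)_known − 3273 × (depth of known layers): K_1 = 28745980 − 3273×29790 = −68756690; K_2 = 25725660 − 3273×(885.5 + 11838) = −15918355.5.
Balance: K_1 + 19760×ρ = K_2, so ρ = (K_2 − K_1)/19760 = 52838300/19760 = 2670 kg/m³.

2670 kg/m³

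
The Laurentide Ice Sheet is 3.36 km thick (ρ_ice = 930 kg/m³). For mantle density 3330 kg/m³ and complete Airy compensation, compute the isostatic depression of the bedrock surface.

In Airy isostatic equilibrium: the ice load ρ_ice t is balanced by mantle displaced below, ρ_m s.
s = t ρ_ice / ρ_m = 3.36 km × 930/3330 = 0.938 km.

0.938 km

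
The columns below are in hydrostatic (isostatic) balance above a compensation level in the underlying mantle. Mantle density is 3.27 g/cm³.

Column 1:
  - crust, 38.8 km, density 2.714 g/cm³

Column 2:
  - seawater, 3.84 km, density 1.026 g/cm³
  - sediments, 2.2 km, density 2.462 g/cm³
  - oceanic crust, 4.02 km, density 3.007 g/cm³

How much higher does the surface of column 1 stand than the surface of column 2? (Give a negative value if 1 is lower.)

3.1 km

For any compensation level in the mantle, the mantle terms cancel and isostasy reduces to e = (Σt_1 − Σt_2) − (Σ(ρt)_1 − Σ(ρt)_2) / ρ_m.
Σt_1 = 38.8 km; Σt_2 = 10.06 km; Σ(ρt)_1 = 105.3032; Σ(ρt)_2 = 21.44438 (in km·g/cm³).
e = (38.8 − 10.06) − (105.3032 − 21.44438) / 3.27 = 3.1 km.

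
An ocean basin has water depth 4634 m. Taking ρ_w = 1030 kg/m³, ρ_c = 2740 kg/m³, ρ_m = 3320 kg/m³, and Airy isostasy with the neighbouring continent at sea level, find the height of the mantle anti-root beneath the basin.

13700 m

Isostatic balance requires: replacing crust with seawater at the top is compensated by replacing crust with mantle at the base: d (ρ_c − ρ_w) = a (ρ_m − ρ_c).
a = d (ρ_c − ρ_w)/(ρ_m − ρ_c) = 4634 m × 1710/580 = 13700 m.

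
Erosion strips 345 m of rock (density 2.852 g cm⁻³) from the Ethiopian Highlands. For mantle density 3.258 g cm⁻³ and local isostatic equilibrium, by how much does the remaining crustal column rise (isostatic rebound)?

Unloading: uplift u = e ρ_c/ρ_m = 345 m × 2.852/3.258 = 302 m.

302 m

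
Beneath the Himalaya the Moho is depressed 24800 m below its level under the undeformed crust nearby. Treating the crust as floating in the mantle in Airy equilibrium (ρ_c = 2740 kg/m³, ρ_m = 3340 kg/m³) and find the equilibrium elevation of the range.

For local isostatic compensation: ρ_c h = (ρ_m − ρ_c) r.
h = r (ρ_m − ρ_c) / ρ_c = 24800 m × (3340 − 2740) / 2740 = 5430 m.

5430 m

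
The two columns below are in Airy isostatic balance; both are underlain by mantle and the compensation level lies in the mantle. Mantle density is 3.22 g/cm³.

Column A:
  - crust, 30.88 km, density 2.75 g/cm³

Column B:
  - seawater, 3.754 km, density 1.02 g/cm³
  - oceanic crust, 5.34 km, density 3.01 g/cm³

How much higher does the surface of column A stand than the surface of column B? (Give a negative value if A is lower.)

1.59 km

For any compensation level in the mantle, the mantle terms cancel and isostasy reduces to e = (Σt_A − Σt_B) − (Σ(ρt)_A − Σ(ρt)_B) / ρ_m.
Σt_A = 30.88 km; Σt_B = 9.094 km; Σ(ρt)_A = 84.92; Σ(ρt)_B = 19.90248 (in km·g/cm³).
e = (30.88 − 9.094) − (84.92 − 19.90248) / 3.22 = 1.59 km.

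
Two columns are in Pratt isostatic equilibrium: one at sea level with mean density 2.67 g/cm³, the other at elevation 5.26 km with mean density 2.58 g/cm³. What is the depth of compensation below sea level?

151 km

ρ_ref D = ρ (D + h) → D (ρ_ref − ρ) = ρ h.
D = ρ h/(ρ_ref − ρ) = 2.58 × 5.26 km/(2.67 − 2.58) = 151 km.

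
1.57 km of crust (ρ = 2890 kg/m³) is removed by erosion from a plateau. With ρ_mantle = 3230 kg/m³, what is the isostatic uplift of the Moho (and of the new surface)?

Unloading: uplift u = e ρ_c/ρ_m = 1.57 km × 2890/3230 = 1.4 km.

1.4 km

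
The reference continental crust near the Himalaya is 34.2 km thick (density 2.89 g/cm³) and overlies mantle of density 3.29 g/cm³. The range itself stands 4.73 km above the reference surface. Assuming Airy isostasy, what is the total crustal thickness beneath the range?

73.1 km

Root depth r = h ρ_c / (ρ_m − ρ_c) = 4.73 km × 2.89 / 0.4 = 34.17 km.
Total thickness = T + h + r = 34.2 km + 4.73 km + 34.17 km = 73.1 km.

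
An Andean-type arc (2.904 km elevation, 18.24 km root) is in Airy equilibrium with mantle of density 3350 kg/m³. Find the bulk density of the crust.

ρ_c h = (ρ_m − ρ_c) r → ρ_c (h + r) = ρ_m r → ρ_c = ρ_m r / (h + r).
ρ_c = 3350 × 18.24 km / (2.904 km + 18.24 km) = 2890 kg/m³.

2890 kg/m³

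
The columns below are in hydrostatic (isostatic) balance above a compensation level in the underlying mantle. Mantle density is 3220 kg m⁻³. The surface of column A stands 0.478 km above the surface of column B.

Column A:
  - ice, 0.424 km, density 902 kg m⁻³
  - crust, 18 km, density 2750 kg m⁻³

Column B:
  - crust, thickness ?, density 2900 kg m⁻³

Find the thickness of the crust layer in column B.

Take the compensation level at the base of the deeper column (depth z_c below the surface of column A) and equate Σ ρ_i t_i down to z_c; mantle fills any gap and the z_c terms cancel.
Column A: 0.424×902 + 18×2750 + (z_c − 18.424)×3220
Column B: 0.478×0 + x×2900 + (z_c − 0.478 − 0 − x)×3220
The z_c×3220 term appears on both sides and cancels. Collect the known terms of each column as K = Σ(ρt)_known − 3220 × (depth of known layers): K_A = 49882.448 − 3220×18.424 = −9442.832; K_B = 0 − 3220×(0.478 + 0) = −1539.16.
Balance: K_A = K_B − x×(3220 − 2900), so x = (K_B − K_A)/(3220 − 2900) = 7903.67/320 = 24.7 km.

24.7 km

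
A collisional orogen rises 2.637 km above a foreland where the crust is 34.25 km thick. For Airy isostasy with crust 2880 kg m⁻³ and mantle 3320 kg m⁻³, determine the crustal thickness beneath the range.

54.1 km

Root depth r = h ρ_c / (ρ_m − ρ_c) = 2.637 km × 2880 / 440 = 17.26 km.
Total thickness = T + h + r = 34.25 km + 2.637 km + 17.26 km = 54.1 km.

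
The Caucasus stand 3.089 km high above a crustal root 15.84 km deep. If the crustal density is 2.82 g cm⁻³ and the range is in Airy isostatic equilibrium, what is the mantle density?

Airy balance: ρ_c h = (ρ_m − ρ_c) r → ρ_m = ρ_c (1 + h/r).
ρ_m = 2.82 × (1 + 3.089 km/15.84 km) = 3.37 g cm⁻³.

3.37 g cm⁻³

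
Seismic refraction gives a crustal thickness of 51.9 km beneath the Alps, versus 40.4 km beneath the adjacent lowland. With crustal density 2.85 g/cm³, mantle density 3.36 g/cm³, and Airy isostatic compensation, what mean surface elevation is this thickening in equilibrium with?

1.75 km

Excess crust Δ = 51.9 km − 40.4 km = 11.5 km, split between elevation h and root r with h + r = Δ.
Airy balance ρ_c h = (ρ_m − ρ_c) r gives r = h ρ_c/(ρ_m − ρ_c), so h (1 + ρ_c/(ρ_m − ρ_c)) = Δ, i.e. h = Δ (ρ_m − ρ_c)/ρ_m.
h = 11.5 km × 0.51/3.36 = 1.75 km.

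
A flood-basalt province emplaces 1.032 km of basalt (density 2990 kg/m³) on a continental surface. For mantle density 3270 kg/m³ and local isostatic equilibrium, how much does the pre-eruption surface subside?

0.944 km

Subaerial loading: s = t ρ_load / ρ_m.
s = 1.032 km × 2990/3270 = 0.944 km.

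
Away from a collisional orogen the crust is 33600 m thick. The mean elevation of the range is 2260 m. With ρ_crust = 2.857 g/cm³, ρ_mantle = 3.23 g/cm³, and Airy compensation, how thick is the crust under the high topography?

53200 m

Root depth r = h ρ_c / (ρ_m − ρ_c) = 2260 m × 2.857 / 0.373 = 17310 m.
Total thickness = T + h + r = 33600 m + 2260 m + 17310 m = 53200 m.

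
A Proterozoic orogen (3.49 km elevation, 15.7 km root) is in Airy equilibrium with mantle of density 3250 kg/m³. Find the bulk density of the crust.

2660 kg/m³

ρ_c h = (ρ_m − ρ_c) r → ρ_c (h + r) = ρ_m r → ρ_c = ρ_m r / (h + r).
ρ_c = 3250 × 15.7 km / (3.49 km + 15.7 km) = 2660 kg/m³.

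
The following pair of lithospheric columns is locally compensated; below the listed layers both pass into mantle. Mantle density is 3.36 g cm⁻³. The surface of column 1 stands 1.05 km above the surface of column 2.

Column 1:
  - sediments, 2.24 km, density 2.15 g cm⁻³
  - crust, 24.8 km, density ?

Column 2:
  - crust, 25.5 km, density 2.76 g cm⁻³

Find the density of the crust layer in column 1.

Take the compensation level at the base of the deeper column (depth z_c below the surface of column 1) and equate Σ ρ_i t_i down to z_c; mantle fills any gap and the z_c terms cancel.
Column 1: 2.24×2.15 + 24.8×ρ + (z_c − 27.04)×3.36
Column 2: 1.05×0 + 25.5×2.76 + (z_c − 1.05 − 25.5)×3.36
The z_c×3.36 term appears on both sides and cancels. Collect the known terms of each column as K = Σ(ρt)_known − 3.36 × (depth of known layers): K_1 = 4.816 − 3.36×27.04 = −86.0384; K_2 = 70.38 − 3.36×(1.05 + 25.5) = −18.828.
Balance: K_1 + 24.8×ρ = K_2, so ρ = (K_2 − K_1)/24.8 = 67.2104/24.8 = 2.71 g cm⁻³.

2.71 g cm⁻³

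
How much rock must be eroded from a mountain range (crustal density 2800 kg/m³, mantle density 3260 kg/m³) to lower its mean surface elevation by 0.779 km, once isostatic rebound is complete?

5.52 km

Net drop Δ = e − u = e − e ρ_c/ρ_m = e (ρ_m − ρ_c)/ρ_m.
e = Δ ρ_m/(ρ_m − ρ_c) = 0.779 km × 3260/460 = 5.52 km.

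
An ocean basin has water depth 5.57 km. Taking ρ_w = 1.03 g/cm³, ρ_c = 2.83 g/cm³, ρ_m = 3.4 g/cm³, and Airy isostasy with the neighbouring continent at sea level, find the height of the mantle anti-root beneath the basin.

17.6 km

By Archimedes' principle applied to the lithosphere: replacing crust with seawater at the top is compensated by replacing crust with mantle at the base: d (ρ_c − ρ_w) = a (ρ_m − ρ_c).
a = d (ρ_c − ρ_w)/(ρ_m − ρ_c) = 5.57 km × 1.8/0.57 = 17.6 km.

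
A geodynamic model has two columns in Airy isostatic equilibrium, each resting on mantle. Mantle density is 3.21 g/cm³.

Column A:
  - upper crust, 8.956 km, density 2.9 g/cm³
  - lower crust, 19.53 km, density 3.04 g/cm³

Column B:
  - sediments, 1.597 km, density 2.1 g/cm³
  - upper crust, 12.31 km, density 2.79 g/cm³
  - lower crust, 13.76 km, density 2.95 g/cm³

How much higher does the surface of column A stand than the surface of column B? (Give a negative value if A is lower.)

For any compensation level in the mantle, the mantle terms cancel and isostasy reduces to e = (Σt_A − Σt_B) − (Σ(ρt)_A − Σ(ρt)_B) / ρ_m.
Σt_A = 28.486 km; Σt_B = 27.667 km; Σ(ρt)_A = 85.3436; Σ(ρt)_B = 78.2906 (in km·g/cm³).
e = (28.486 − 27.667) − (85.3436 − 78.2906) / 3.21 = −1.38 km.

−1.38 km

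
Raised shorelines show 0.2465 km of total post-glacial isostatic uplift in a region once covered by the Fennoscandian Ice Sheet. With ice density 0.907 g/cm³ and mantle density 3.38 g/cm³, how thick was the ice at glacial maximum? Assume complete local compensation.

u = t ρ_ice/ρ_m → t = u ρ_m/ρ_ice = 0.2465 km × 3.38/0.907 = 0.919 km.

0.919 km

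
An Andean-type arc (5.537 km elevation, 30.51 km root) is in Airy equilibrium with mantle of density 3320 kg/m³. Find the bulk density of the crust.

ρ_c h = (ρ_m − ρ_c) r → ρ_c (h + r) = ρ_m r → ρ_c = ρ_m r / (h + r).
ρ_c = 3320 × 30.51 km / (5.537 km + 30.51 km) = 2810 kg/m³.

2810 kg/m³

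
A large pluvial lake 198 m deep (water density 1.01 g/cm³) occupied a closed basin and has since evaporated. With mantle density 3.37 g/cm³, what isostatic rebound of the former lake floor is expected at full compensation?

59.3 m

u = d ρ_w/ρ_m = 198 m × 1.01/3.37 = 59.3 m.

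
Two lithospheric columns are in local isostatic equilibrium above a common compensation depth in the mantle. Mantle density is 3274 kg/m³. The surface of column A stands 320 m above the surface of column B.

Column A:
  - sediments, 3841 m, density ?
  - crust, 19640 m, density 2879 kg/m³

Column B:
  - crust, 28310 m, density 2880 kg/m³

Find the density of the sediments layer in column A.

2120 kg/m³

Take the compensation level at the base of the deeper column (depth z_c below the surface of column A) and equate Σ ρ_i t_i down to z_c; mantle fills any gap and the z_c terms cancel.
Column A: 3841×ρ + 19640×2879 + (z_c − 23481)×3274
Column B: 320×0 + 28310×2880 + (z_c − 320 − 28310)×3274
The z_c×3274 term appears on both sides and cancels. Collect the known terms of each column as K = Σ(ρt)_known − 3274 × (depth of known layers): K_A = 56543560 − 3274×23481 = −20333234; K_B = 81532800 − 3274×(320 + 28310) = −12201820.
Balance: K_A + 3841×ρ = K_B, so ρ = (K_B − K_A)/3841 = 8131410/3841 = 2120 kg/m³.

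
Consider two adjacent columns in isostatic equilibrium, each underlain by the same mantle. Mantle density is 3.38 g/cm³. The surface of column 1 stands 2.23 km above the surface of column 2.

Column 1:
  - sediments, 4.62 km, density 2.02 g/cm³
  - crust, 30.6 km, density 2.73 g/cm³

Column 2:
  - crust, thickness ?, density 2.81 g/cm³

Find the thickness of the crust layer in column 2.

32.7 km

Take the compensation level at the base of the deeper column (depth z_c below the surface of column 1) and equate Σ ρ_i t_i down to z_c; mantle fills any gap and the z_c terms cancel.
Column 1: 4.62×2.02 + 30.6×2.73 + (z_c − 35.22)×3.38
Column 2: 2.23×0 + x×2.81 + (z_c − 2.23 − 0 − x)×3.38
The z_c×3.38 term appears on both sides and cancels. Collect the known terms of each column as K = Σ(ρt)_known − 3.38 × (depth of known layers): K_1 = 92.8704 − 3.38×35.22 = −26.1732; K_2 = 0 − 3.38×(2.23 + 0) = −7.5374.
Balance: K_1 = K_2 − x×(3.38 − 2.81), so x = (K_2 − K_1)/(3.38 − 2.81) = 18.6358/0.57 = 32.7 km.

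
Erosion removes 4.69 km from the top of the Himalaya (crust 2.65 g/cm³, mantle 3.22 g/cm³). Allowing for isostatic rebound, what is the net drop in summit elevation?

0.83 km

Rebound u = e ρ_c/ρ_m = 4.69 km × 2.65/3.22 = 3.86 km.
Net surface drop = e − u = 4.69 km − 3.86 km = e (ρ_m − ρ_c)/ρ_m = 0.83 km.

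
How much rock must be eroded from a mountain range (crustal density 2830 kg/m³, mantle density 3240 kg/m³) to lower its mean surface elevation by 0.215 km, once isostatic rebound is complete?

1.7 km

Net drop Δ = e − u = e − e ρ_c/ρ_m = e (ρ_m − ρ_c)/ρ_m.
e = Δ ρ_m/(ρ_m − ρ_c) = 0.215 km × 3240/410 = 1.7 km.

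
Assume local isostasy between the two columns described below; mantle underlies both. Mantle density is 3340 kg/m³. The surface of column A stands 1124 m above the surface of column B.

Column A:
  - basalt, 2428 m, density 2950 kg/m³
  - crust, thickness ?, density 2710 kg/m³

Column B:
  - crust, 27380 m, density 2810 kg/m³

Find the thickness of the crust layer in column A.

Take the compensation level at the base of the deeper column (depth z_c below the surface of column A) and equate Σ ρ_i t_i down to z_c; mantle fills any gap and the z_c terms cancel.
Column A: 2428×2950 + x×2710 + (z_c − 2428 − x)×3340
Column B: 1124×0 + 27380×2810 + (z_c − 1124 − 27380)×3340
The z_c×3340 term appears on both sides and cancels. Collect the known terms of each column as K = Σ(ρt)_known − 3340 × (depth of known layers): K_A = 7162600 − 3340×2428 = −946920; K_B = 76937800 − 3340×(1124 + 27380) = −18265560.
Balance: K_A − x×(3340 − 2710) = K_B, so x = (K_A − K_B)/(3340 − 2710) = 17318600/630 = 27500 m.

27500 m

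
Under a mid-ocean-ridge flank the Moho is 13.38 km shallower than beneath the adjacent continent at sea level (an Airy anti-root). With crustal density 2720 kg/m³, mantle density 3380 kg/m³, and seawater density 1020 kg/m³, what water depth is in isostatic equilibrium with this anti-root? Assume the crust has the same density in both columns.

5.19 km

Replacing a thickness d of crust by seawater at the top must be balanced by replacing crust with mantle at the base: d (ρ_c − ρ_w) = a (ρ_m − ρ_c).
d = a (ρ_m − ρ_c)/(ρ_c − ρ_w) = 13.38 km × 660/1700 = 5.19 km.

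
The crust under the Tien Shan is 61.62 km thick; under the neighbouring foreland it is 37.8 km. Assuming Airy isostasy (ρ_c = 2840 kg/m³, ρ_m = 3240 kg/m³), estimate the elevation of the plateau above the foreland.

Excess crust Δ = 61.62 km − 37.8 km = 23.82 km, split between elevation h and root r with h + r = Δ.
Airy balance ρ_c h = (ρ_m − ρ_c) r gives r = h ρ_c/(ρ_m − ρ_c), so h (1 + ρ_c/(ρ_m − ρ_c)) = Δ, i.e. h = Δ (ρ_m − ρ_c)/ρ_m.
h = 23.82 km × 400/3240 = 2.94 km.

2.94 km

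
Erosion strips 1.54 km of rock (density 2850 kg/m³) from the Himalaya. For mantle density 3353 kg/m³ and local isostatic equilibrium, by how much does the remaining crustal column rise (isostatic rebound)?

Unloading: uplift u = e ρ_c/ρ_m = 1.54 km × 2850/3353 = 1.31 km.

1.31 km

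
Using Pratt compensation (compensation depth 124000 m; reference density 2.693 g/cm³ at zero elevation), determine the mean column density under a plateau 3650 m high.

Pratt balance: ρ_ref D = ρ (D + h).
ρ = ρ_ref D/(D + h) = 2.693 × 124000 m/(124000 m + 3650 m) = 2.62 g/cm³.

2.62 g/cm³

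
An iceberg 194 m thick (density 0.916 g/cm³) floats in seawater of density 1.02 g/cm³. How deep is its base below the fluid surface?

Draft d = t ρ_obj/ρ_fluid = 194 m × 0.916/1.02 = 174 m.

174 m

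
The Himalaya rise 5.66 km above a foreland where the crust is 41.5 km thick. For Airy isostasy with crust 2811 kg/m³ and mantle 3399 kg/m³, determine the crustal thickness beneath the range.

Root depth r = h ρ_c / (ρ_m − ρ_c) = 5.66 km × 2811 / 588 = 27.06 km.
Total thickness = T + h + r = 41.5 km + 5.66 km + 27.06 km = 74.2 km.

74.2 km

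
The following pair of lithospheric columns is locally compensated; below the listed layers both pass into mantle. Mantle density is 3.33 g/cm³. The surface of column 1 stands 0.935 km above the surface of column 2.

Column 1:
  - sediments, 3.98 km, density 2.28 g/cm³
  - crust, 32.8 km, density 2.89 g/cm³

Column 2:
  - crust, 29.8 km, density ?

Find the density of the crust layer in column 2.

Take the compensation level at the base of the deeper column (depth z_c below the surface of column 1) and equate Σ ρ_i t_i down to z_c; mantle fills any gap and the z_c terms cancel.
Column 1: 3.98×2.28 + 32.8×2.89 + (z_c − 36.78)×3.33
Column 2: 0.935×0 + 29.8×ρ + (z_c − 0.935 − 29.8)×3.33
The z_c×3.33 term appears on both sides and cancels. Collect the known terms of each column as K = Σ(ρt)_known − 3.33 × (depth of known layers): K_1 = 103.8664 − 3.33×36.78 = −18.611; K_2 = 0 − 3.33×(0.935 + 29.8) = −102.34755.
Balance: K_1 = K_2 + 29.8×ρ, so ρ = (K_1 − K_2)/29.8 = 83.7365/29.8 = 2.81 g/cm³.

2.81 g/cm³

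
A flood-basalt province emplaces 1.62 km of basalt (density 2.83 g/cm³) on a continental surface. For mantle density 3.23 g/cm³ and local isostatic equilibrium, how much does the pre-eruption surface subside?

Subaerial loading: s = t ρ_load / ρ_m.
s = 1.62 km × 2.83/3.23 = 1.42 km.

1.42 km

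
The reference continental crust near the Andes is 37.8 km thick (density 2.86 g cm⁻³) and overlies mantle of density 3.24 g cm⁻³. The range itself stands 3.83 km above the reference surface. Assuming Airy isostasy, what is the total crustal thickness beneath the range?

Root depth r = h ρ_c / (ρ_m − ρ_c) = 3.83 km × 2.86 / 0.38 = 28.83 km.
Total thickness = T + h + r = 37.8 km + 3.83 km + 28.83 km = 70.5 km.

70.5 km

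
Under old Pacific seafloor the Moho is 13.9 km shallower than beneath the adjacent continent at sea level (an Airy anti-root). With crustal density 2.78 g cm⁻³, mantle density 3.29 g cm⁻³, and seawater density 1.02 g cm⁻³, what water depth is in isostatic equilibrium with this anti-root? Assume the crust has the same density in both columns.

Replacing a thickness d of crust by seawater at the top must be balanced by replacing crust with mantle at the base: d (ρ_c − ρ_w) = a (ρ_m − ρ_c).
d = a (ρ_m − ρ_c)/(ρ_c − ρ_w) = 13.9 km × 0.51/1.76 = 4.03 km.

4.03 km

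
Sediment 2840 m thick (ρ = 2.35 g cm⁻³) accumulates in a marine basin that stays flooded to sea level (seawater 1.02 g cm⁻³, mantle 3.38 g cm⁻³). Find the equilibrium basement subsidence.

1600 m

Submarine loading: the sediment displaces seawater, and the subsidence is in turn flooded, so s (ρ_m − ρ_w) = t (ρ_sed − ρ_w).
s = 2840 m × (2.35 − 1.02) / (3.38 − 1.02) = 1600 m.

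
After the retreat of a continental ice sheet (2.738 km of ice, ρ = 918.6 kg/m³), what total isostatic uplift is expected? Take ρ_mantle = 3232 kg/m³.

Removing the load lets mantle flow back in; uplift u satisfies ρ_ice t = ρ_m u.
u = t ρ_ice/ρ_m = 2.738 km × 918.6/3232 = 0.778 km.

0.778 km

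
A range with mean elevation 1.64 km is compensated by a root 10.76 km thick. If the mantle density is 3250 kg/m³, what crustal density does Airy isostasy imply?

ρ_c h = (ρ_m − ρ_c) r → ρ_c (h + r) = ρ_m r → ρ_c = ρ_m r / (h + r).
ρ_c = 3250 × 10.76 km / (1.64 km + 10.76 km) = 2820 kg/m³.

2820 kg/m³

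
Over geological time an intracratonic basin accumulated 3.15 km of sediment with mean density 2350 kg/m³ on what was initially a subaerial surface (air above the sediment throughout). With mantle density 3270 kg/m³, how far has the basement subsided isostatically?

2.26 km

Subaerial load: s = t ρ_sed / ρ_m = 3.15 km × 2350/3270 = 2.26 km.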